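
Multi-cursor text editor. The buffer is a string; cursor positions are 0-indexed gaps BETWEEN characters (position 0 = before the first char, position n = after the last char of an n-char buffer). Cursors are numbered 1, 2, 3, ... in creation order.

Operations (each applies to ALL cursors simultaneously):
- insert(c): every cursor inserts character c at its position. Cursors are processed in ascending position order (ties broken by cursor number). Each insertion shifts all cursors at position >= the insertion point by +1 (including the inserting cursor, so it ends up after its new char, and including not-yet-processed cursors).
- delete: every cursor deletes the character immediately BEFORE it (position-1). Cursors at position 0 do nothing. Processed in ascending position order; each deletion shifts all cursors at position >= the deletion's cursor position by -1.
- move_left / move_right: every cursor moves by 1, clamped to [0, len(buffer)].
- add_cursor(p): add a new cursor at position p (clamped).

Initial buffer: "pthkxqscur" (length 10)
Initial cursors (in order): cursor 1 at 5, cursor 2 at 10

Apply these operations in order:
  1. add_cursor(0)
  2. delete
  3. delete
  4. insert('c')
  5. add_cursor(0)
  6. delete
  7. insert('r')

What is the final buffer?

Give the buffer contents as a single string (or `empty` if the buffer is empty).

After op 1 (add_cursor(0)): buffer="pthkxqscur" (len 10), cursors c3@0 c1@5 c2@10, authorship ..........
After op 2 (delete): buffer="pthkqscu" (len 8), cursors c3@0 c1@4 c2@8, authorship ........
After op 3 (delete): buffer="pthqsc" (len 6), cursors c3@0 c1@3 c2@6, authorship ......
After op 4 (insert('c')): buffer="cpthcqscc" (len 9), cursors c3@1 c1@5 c2@9, authorship 3...1...2
After op 5 (add_cursor(0)): buffer="cpthcqscc" (len 9), cursors c4@0 c3@1 c1@5 c2@9, authorship 3...1...2
After op 6 (delete): buffer="pthqsc" (len 6), cursors c3@0 c4@0 c1@3 c2@6, authorship ......
After op 7 (insert('r')): buffer="rrpthrqscr" (len 10), cursors c3@2 c4@2 c1@6 c2@10, authorship 34...1...2

Answer: rrpthrqscr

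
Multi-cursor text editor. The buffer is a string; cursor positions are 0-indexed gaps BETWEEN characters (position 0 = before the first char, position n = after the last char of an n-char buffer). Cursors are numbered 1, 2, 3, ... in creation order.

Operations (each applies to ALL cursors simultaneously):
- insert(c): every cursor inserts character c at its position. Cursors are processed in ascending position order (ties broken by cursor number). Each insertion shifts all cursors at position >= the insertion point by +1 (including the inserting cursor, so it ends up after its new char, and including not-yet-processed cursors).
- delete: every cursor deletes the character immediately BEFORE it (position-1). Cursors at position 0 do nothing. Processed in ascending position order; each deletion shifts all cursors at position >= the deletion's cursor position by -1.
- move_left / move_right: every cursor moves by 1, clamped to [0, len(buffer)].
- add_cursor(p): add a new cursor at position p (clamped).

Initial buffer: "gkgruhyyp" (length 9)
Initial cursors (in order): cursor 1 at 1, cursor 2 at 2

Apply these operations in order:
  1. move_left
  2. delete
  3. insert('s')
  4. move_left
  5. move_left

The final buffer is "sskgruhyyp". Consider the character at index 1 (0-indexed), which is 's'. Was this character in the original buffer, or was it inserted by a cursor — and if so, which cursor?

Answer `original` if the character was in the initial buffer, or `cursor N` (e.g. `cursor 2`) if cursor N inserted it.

After op 1 (move_left): buffer="gkgruhyyp" (len 9), cursors c1@0 c2@1, authorship .........
After op 2 (delete): buffer="kgruhyyp" (len 8), cursors c1@0 c2@0, authorship ........
After op 3 (insert('s')): buffer="sskgruhyyp" (len 10), cursors c1@2 c2@2, authorship 12........
After op 4 (move_left): buffer="sskgruhyyp" (len 10), cursors c1@1 c2@1, authorship 12........
After op 5 (move_left): buffer="sskgruhyyp" (len 10), cursors c1@0 c2@0, authorship 12........
Authorship (.=original, N=cursor N): 1 2 . . . . . . . .
Index 1: author = 2

Answer: cursor 2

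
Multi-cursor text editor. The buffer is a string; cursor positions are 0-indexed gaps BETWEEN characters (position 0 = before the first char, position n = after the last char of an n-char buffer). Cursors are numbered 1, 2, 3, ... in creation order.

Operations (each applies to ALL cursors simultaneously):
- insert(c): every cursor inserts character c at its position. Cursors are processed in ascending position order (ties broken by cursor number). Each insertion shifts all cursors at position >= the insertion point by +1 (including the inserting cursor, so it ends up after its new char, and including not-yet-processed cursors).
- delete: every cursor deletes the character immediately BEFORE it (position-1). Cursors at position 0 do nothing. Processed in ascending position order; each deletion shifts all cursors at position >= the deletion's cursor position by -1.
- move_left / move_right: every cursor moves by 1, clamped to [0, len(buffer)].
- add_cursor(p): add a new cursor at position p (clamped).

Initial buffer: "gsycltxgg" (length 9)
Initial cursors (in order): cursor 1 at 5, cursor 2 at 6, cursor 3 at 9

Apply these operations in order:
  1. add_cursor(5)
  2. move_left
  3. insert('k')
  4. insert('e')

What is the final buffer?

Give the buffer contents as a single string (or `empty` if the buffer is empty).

After op 1 (add_cursor(5)): buffer="gsycltxgg" (len 9), cursors c1@5 c4@5 c2@6 c3@9, authorship .........
After op 2 (move_left): buffer="gsycltxgg" (len 9), cursors c1@4 c4@4 c2@5 c3@8, authorship .........
After op 3 (insert('k')): buffer="gsyckklktxgkg" (len 13), cursors c1@6 c4@6 c2@8 c3@12, authorship ....14.2...3.
After op 4 (insert('e')): buffer="gsyckkeelketxgkeg" (len 17), cursors c1@8 c4@8 c2@11 c3@16, authorship ....1414.22...33.

Answer: gsyckkeelketxgkeg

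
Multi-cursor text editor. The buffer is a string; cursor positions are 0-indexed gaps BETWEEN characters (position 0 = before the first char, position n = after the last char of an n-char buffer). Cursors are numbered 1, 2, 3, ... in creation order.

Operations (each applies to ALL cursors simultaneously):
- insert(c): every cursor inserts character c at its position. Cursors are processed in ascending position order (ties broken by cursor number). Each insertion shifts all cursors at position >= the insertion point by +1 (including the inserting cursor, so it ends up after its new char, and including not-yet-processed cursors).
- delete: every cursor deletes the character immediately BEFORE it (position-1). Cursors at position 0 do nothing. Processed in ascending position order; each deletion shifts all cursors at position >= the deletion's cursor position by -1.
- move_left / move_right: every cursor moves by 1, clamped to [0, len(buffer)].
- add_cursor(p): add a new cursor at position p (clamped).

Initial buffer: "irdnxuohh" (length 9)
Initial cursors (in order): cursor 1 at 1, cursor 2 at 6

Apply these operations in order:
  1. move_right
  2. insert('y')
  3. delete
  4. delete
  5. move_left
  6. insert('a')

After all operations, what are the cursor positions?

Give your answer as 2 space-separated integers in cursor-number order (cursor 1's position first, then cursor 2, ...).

Answer: 1 6

Derivation:
After op 1 (move_right): buffer="irdnxuohh" (len 9), cursors c1@2 c2@7, authorship .........
After op 2 (insert('y')): buffer="irydnxuoyhh" (len 11), cursors c1@3 c2@9, authorship ..1.....2..
After op 3 (delete): buffer="irdnxuohh" (len 9), cursors c1@2 c2@7, authorship .........
After op 4 (delete): buffer="idnxuhh" (len 7), cursors c1@1 c2@5, authorship .......
After op 5 (move_left): buffer="idnxuhh" (len 7), cursors c1@0 c2@4, authorship .......
After op 6 (insert('a')): buffer="aidnxauhh" (len 9), cursors c1@1 c2@6, authorship 1....2...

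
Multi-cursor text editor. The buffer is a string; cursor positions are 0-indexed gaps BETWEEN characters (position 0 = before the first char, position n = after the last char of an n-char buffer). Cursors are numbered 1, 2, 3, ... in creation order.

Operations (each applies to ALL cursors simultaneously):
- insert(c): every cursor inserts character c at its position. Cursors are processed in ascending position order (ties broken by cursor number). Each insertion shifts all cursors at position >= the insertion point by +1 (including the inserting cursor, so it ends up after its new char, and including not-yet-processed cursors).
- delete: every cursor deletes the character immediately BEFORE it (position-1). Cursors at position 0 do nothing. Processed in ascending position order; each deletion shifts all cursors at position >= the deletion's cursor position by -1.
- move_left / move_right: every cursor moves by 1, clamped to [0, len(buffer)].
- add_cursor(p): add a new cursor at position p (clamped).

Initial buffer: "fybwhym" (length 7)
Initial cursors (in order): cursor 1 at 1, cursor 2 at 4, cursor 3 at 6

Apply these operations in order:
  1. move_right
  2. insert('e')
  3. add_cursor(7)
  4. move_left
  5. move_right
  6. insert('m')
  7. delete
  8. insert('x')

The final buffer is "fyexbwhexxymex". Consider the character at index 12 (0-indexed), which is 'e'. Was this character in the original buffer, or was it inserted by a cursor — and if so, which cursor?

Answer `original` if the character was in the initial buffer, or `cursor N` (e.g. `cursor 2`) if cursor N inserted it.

Answer: cursor 3

Derivation:
After op 1 (move_right): buffer="fybwhym" (len 7), cursors c1@2 c2@5 c3@7, authorship .......
After op 2 (insert('e')): buffer="fyebwheyme" (len 10), cursors c1@3 c2@7 c3@10, authorship ..1...2..3
After op 3 (add_cursor(7)): buffer="fyebwheyme" (len 10), cursors c1@3 c2@7 c4@7 c3@10, authorship ..1...2..3
After op 4 (move_left): buffer="fyebwheyme" (len 10), cursors c1@2 c2@6 c4@6 c3@9, authorship ..1...2..3
After op 5 (move_right): buffer="fyebwheyme" (len 10), cursors c1@3 c2@7 c4@7 c3@10, authorship ..1...2..3
After op 6 (insert('m')): buffer="fyembwhemmymem" (len 14), cursors c1@4 c2@10 c4@10 c3@14, authorship ..11...224..33
After op 7 (delete): buffer="fyebwheyme" (len 10), cursors c1@3 c2@7 c4@7 c3@10, authorship ..1...2..3
After op 8 (insert('x')): buffer="fyexbwhexxymex" (len 14), cursors c1@4 c2@10 c4@10 c3@14, authorship ..11...224..33
Authorship (.=original, N=cursor N): . . 1 1 . . . 2 2 4 . . 3 3
Index 12: author = 3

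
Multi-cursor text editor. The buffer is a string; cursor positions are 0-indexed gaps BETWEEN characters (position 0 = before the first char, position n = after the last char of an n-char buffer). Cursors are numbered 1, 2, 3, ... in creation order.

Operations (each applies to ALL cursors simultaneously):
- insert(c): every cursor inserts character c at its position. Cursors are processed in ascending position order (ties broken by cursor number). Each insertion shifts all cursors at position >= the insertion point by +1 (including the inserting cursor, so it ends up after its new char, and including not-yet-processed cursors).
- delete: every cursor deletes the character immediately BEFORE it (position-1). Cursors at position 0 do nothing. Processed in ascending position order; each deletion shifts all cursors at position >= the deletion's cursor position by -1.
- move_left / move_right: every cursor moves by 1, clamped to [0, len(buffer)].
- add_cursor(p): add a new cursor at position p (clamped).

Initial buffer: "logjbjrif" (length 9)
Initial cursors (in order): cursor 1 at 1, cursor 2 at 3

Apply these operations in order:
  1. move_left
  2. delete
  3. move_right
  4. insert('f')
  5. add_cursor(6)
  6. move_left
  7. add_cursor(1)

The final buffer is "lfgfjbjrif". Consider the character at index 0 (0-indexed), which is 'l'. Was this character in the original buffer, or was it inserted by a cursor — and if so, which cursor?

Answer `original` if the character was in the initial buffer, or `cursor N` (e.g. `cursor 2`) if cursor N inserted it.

Answer: original

Derivation:
After op 1 (move_left): buffer="logjbjrif" (len 9), cursors c1@0 c2@2, authorship .........
After op 2 (delete): buffer="lgjbjrif" (len 8), cursors c1@0 c2@1, authorship ........
After op 3 (move_right): buffer="lgjbjrif" (len 8), cursors c1@1 c2@2, authorship ........
After op 4 (insert('f')): buffer="lfgfjbjrif" (len 10), cursors c1@2 c2@4, authorship .1.2......
After op 5 (add_cursor(6)): buffer="lfgfjbjrif" (len 10), cursors c1@2 c2@4 c3@6, authorship .1.2......
After op 6 (move_left): buffer="lfgfjbjrif" (len 10), cursors c1@1 c2@3 c3@5, authorship .1.2......
After op 7 (add_cursor(1)): buffer="lfgfjbjrif" (len 10), cursors c1@1 c4@1 c2@3 c3@5, authorship .1.2......
Authorship (.=original, N=cursor N): . 1 . 2 . . . . . .
Index 0: author = original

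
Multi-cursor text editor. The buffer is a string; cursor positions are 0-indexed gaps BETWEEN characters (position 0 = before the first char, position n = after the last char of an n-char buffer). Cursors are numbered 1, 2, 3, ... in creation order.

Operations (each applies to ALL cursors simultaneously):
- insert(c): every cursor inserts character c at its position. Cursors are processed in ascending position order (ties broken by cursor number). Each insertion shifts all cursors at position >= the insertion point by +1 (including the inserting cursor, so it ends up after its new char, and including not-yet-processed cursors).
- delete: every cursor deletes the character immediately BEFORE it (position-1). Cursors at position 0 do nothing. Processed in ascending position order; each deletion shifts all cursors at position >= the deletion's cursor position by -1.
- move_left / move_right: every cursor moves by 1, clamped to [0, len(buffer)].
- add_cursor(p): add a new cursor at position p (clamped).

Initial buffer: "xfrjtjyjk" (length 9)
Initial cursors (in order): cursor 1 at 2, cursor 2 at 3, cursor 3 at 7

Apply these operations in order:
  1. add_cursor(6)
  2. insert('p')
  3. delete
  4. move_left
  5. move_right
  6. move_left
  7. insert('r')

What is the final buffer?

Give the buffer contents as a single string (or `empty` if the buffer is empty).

Answer: xrfrrjtrjryjk

Derivation:
After op 1 (add_cursor(6)): buffer="xfrjtjyjk" (len 9), cursors c1@2 c2@3 c4@6 c3@7, authorship .........
After op 2 (insert('p')): buffer="xfprpjtjpypjk" (len 13), cursors c1@3 c2@5 c4@9 c3@11, authorship ..1.2...4.3..
After op 3 (delete): buffer="xfrjtjyjk" (len 9), cursors c1@2 c2@3 c4@6 c3@7, authorship .........
After op 4 (move_left): buffer="xfrjtjyjk" (len 9), cursors c1@1 c2@2 c4@5 c3@6, authorship .........
After op 5 (move_right): buffer="xfrjtjyjk" (len 9), cursors c1@2 c2@3 c4@6 c3@7, authorship .........
After op 6 (move_left): buffer="xfrjtjyjk" (len 9), cursors c1@1 c2@2 c4@5 c3@6, authorship .........
After op 7 (insert('r')): buffer="xrfrrjtrjryjk" (len 13), cursors c1@2 c2@4 c4@8 c3@10, authorship .1.2...4.3...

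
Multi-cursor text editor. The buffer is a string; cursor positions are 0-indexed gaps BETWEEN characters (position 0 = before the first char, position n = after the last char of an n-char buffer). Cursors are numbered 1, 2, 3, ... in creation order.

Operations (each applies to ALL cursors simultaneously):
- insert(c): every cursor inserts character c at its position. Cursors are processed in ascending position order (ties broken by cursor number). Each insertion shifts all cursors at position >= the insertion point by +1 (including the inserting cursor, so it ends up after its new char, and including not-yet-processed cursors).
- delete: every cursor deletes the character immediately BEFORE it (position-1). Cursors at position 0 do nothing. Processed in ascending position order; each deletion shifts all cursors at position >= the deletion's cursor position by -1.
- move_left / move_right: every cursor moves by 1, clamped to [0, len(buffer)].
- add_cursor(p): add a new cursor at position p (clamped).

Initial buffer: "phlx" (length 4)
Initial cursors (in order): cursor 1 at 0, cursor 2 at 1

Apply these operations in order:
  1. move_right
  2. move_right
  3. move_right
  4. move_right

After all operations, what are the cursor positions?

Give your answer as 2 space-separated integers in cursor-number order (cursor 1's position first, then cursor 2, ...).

Answer: 4 4

Derivation:
After op 1 (move_right): buffer="phlx" (len 4), cursors c1@1 c2@2, authorship ....
After op 2 (move_right): buffer="phlx" (len 4), cursors c1@2 c2@3, authorship ....
After op 3 (move_right): buffer="phlx" (len 4), cursors c1@3 c2@4, authorship ....
After op 4 (move_right): buffer="phlx" (len 4), cursors c1@4 c2@4, authorship ....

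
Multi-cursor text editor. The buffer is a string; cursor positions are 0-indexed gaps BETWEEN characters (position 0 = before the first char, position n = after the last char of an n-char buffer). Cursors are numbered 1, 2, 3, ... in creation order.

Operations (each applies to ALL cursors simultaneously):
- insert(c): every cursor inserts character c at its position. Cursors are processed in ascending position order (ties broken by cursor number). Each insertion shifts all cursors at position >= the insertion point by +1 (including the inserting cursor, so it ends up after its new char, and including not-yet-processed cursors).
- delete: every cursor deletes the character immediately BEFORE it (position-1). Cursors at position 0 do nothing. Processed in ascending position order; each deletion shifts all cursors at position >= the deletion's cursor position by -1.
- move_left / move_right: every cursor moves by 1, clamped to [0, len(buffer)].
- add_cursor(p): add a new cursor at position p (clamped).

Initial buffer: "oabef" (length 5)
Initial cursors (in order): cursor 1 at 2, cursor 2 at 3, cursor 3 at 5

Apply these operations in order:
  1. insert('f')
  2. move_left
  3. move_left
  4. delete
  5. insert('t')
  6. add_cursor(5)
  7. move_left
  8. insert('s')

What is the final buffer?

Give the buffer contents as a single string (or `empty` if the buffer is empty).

After op 1 (insert('f')): buffer="oafbfeff" (len 8), cursors c1@3 c2@5 c3@8, authorship ..1.2..3
After op 2 (move_left): buffer="oafbfeff" (len 8), cursors c1@2 c2@4 c3@7, authorship ..1.2..3
After op 3 (move_left): buffer="oafbfeff" (len 8), cursors c1@1 c2@3 c3@6, authorship ..1.2..3
After op 4 (delete): buffer="abfff" (len 5), cursors c1@0 c2@1 c3@3, authorship ..2.3
After op 5 (insert('t')): buffer="tatbftff" (len 8), cursors c1@1 c2@3 c3@6, authorship 1.2.23.3
After op 6 (add_cursor(5)): buffer="tatbftff" (len 8), cursors c1@1 c2@3 c4@5 c3@6, authorship 1.2.23.3
After op 7 (move_left): buffer="tatbftff" (len 8), cursors c1@0 c2@2 c4@4 c3@5, authorship 1.2.23.3
After op 8 (insert('s')): buffer="stastbsfstff" (len 12), cursors c1@1 c2@4 c4@7 c3@9, authorship 11.22.4233.3

Answer: stastbsfstff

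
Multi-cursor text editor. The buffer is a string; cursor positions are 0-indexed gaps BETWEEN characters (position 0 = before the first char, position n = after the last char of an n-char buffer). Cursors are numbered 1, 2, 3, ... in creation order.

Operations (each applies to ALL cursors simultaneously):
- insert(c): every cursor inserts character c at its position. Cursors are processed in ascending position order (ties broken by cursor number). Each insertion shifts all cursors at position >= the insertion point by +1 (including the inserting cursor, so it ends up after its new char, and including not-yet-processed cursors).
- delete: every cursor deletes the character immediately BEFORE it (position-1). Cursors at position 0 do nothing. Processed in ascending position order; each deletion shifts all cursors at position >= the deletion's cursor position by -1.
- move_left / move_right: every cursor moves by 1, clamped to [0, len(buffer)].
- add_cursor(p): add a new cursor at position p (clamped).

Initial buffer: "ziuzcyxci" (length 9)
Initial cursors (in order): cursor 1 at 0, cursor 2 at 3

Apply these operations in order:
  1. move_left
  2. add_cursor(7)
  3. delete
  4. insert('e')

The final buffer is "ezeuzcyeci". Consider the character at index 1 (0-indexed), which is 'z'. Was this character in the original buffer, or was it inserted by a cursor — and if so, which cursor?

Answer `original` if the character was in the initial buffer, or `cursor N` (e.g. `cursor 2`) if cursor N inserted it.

Answer: original

Derivation:
After op 1 (move_left): buffer="ziuzcyxci" (len 9), cursors c1@0 c2@2, authorship .........
After op 2 (add_cursor(7)): buffer="ziuzcyxci" (len 9), cursors c1@0 c2@2 c3@7, authorship .........
After op 3 (delete): buffer="zuzcyci" (len 7), cursors c1@0 c2@1 c3@5, authorship .......
After op 4 (insert('e')): buffer="ezeuzcyeci" (len 10), cursors c1@1 c2@3 c3@8, authorship 1.2....3..
Authorship (.=original, N=cursor N): 1 . 2 . . . . 3 . .
Index 1: author = original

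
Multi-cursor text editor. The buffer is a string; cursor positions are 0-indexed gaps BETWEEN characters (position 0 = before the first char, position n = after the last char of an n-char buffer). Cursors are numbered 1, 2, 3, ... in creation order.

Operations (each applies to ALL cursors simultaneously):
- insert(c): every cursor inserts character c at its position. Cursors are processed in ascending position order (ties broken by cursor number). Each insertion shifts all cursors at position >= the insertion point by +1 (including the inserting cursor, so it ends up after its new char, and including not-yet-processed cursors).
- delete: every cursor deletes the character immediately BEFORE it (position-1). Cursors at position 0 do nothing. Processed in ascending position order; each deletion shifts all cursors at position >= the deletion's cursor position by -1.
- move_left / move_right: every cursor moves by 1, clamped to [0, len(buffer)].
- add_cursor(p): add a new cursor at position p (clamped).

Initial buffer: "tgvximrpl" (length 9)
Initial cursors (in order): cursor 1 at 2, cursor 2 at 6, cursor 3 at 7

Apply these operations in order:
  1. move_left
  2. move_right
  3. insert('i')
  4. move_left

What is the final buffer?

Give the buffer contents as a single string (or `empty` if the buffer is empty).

After op 1 (move_left): buffer="tgvximrpl" (len 9), cursors c1@1 c2@5 c3@6, authorship .........
After op 2 (move_right): buffer="tgvximrpl" (len 9), cursors c1@2 c2@6 c3@7, authorship .........
After op 3 (insert('i')): buffer="tgivximiripl" (len 12), cursors c1@3 c2@8 c3@10, authorship ..1....2.3..
After op 4 (move_left): buffer="tgivximiripl" (len 12), cursors c1@2 c2@7 c3@9, authorship ..1....2.3..

Answer: tgivximiripl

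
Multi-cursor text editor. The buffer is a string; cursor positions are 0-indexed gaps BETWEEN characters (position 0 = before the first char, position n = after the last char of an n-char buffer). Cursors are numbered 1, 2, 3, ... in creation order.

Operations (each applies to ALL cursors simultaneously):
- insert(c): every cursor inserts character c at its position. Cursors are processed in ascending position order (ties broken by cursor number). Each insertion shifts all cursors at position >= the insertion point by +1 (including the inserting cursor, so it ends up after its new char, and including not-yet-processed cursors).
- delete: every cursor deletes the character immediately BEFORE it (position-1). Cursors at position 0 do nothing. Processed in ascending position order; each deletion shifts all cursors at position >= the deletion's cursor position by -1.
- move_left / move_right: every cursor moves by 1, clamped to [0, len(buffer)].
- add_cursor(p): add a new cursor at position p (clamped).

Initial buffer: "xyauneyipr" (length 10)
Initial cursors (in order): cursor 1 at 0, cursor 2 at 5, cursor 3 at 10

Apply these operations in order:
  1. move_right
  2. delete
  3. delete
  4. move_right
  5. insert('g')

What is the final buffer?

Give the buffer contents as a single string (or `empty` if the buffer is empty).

After op 1 (move_right): buffer="xyauneyipr" (len 10), cursors c1@1 c2@6 c3@10, authorship ..........
After op 2 (delete): buffer="yaunyip" (len 7), cursors c1@0 c2@4 c3@7, authorship .......
After op 3 (delete): buffer="yauyi" (len 5), cursors c1@0 c2@3 c3@5, authorship .....
After op 4 (move_right): buffer="yauyi" (len 5), cursors c1@1 c2@4 c3@5, authorship .....
After op 5 (insert('g')): buffer="ygauygig" (len 8), cursors c1@2 c2@6 c3@8, authorship .1...2.3

Answer: ygauygig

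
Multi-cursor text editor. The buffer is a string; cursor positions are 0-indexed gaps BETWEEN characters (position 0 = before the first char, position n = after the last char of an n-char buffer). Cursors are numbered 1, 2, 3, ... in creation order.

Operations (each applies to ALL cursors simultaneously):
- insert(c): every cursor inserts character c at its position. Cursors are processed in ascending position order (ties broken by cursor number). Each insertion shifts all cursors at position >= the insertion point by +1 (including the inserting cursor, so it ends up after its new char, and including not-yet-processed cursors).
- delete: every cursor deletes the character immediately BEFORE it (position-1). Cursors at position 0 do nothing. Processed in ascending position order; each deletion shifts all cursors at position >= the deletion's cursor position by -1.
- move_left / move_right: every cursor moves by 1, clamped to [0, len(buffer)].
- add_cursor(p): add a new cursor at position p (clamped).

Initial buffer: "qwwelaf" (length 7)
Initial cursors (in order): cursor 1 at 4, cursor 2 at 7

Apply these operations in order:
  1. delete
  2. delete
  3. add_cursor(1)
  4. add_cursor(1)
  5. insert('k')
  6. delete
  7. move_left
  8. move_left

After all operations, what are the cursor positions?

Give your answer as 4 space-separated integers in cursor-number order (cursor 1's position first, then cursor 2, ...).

After op 1 (delete): buffer="qwwla" (len 5), cursors c1@3 c2@5, authorship .....
After op 2 (delete): buffer="qwl" (len 3), cursors c1@2 c2@3, authorship ...
After op 3 (add_cursor(1)): buffer="qwl" (len 3), cursors c3@1 c1@2 c2@3, authorship ...
After op 4 (add_cursor(1)): buffer="qwl" (len 3), cursors c3@1 c4@1 c1@2 c2@3, authorship ...
After op 5 (insert('k')): buffer="qkkwklk" (len 7), cursors c3@3 c4@3 c1@5 c2@7, authorship .34.1.2
After op 6 (delete): buffer="qwl" (len 3), cursors c3@1 c4@1 c1@2 c2@3, authorship ...
After op 7 (move_left): buffer="qwl" (len 3), cursors c3@0 c4@0 c1@1 c2@2, authorship ...
After op 8 (move_left): buffer="qwl" (len 3), cursors c1@0 c3@0 c4@0 c2@1, authorship ...

Answer: 0 1 0 0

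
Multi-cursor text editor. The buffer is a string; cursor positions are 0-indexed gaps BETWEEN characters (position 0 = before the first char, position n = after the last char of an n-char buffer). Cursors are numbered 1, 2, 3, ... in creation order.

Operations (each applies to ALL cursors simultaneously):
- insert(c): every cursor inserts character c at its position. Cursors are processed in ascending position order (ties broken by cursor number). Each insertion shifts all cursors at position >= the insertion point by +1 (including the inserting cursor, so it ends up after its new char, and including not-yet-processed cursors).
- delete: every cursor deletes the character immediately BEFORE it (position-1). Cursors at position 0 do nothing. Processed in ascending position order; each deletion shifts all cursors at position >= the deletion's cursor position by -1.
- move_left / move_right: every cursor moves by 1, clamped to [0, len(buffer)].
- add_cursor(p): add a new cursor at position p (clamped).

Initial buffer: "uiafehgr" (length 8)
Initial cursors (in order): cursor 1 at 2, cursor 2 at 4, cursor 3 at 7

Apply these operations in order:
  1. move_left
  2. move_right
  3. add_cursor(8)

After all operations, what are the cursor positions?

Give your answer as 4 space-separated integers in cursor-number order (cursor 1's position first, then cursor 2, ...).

After op 1 (move_left): buffer="uiafehgr" (len 8), cursors c1@1 c2@3 c3@6, authorship ........
After op 2 (move_right): buffer="uiafehgr" (len 8), cursors c1@2 c2@4 c3@7, authorship ........
After op 3 (add_cursor(8)): buffer="uiafehgr" (len 8), cursors c1@2 c2@4 c3@7 c4@8, authorship ........

Answer: 2 4 7 8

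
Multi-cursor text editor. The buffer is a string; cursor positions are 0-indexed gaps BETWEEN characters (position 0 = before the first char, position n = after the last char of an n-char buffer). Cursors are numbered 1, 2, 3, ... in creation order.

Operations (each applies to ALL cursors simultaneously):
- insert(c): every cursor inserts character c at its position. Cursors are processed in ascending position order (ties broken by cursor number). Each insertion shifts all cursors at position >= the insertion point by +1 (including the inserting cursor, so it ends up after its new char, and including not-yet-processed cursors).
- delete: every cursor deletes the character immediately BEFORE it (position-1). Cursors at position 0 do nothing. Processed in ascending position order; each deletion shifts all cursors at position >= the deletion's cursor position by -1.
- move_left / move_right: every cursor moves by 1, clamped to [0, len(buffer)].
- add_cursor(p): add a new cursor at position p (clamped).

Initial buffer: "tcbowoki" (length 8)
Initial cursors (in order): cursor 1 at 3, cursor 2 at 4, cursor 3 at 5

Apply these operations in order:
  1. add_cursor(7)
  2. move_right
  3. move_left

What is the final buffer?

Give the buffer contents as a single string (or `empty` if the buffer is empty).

After op 1 (add_cursor(7)): buffer="tcbowoki" (len 8), cursors c1@3 c2@4 c3@5 c4@7, authorship ........
After op 2 (move_right): buffer="tcbowoki" (len 8), cursors c1@4 c2@5 c3@6 c4@8, authorship ........
After op 3 (move_left): buffer="tcbowoki" (len 8), cursors c1@3 c2@4 c3@5 c4@7, authorship ........

Answer: tcbowoki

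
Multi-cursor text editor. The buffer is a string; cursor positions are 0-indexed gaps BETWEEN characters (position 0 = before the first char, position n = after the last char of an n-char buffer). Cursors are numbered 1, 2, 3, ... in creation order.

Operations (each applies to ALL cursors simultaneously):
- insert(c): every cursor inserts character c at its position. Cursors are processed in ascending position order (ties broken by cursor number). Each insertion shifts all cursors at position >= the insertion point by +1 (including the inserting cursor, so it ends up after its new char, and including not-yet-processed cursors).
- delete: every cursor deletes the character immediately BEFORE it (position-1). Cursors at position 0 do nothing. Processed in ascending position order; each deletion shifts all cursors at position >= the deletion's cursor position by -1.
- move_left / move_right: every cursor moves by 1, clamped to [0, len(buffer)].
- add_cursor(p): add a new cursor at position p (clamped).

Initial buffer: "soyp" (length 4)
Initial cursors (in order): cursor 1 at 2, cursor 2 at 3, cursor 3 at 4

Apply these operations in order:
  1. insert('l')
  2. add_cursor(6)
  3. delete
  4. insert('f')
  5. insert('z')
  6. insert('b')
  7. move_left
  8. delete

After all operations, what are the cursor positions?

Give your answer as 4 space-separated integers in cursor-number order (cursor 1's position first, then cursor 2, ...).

After op 1 (insert('l')): buffer="solylpl" (len 7), cursors c1@3 c2@5 c3@7, authorship ..1.2.3
After op 2 (add_cursor(6)): buffer="solylpl" (len 7), cursors c1@3 c2@5 c4@6 c3@7, authorship ..1.2.3
After op 3 (delete): buffer="soy" (len 3), cursors c1@2 c2@3 c3@3 c4@3, authorship ...
After op 4 (insert('f')): buffer="sofyfff" (len 7), cursors c1@3 c2@7 c3@7 c4@7, authorship ..1.234
After op 5 (insert('z')): buffer="sofzyfffzzz" (len 11), cursors c1@4 c2@11 c3@11 c4@11, authorship ..11.234234
After op 6 (insert('b')): buffer="sofzbyfffzzzbbb" (len 15), cursors c1@5 c2@15 c3@15 c4@15, authorship ..111.234234234
After op 7 (move_left): buffer="sofzbyfffzzzbbb" (len 15), cursors c1@4 c2@14 c3@14 c4@14, authorship ..111.234234234
After op 8 (delete): buffer="sofbyfffzzb" (len 11), cursors c1@3 c2@10 c3@10 c4@10, authorship ..11.234234

Answer: 3 10 10 10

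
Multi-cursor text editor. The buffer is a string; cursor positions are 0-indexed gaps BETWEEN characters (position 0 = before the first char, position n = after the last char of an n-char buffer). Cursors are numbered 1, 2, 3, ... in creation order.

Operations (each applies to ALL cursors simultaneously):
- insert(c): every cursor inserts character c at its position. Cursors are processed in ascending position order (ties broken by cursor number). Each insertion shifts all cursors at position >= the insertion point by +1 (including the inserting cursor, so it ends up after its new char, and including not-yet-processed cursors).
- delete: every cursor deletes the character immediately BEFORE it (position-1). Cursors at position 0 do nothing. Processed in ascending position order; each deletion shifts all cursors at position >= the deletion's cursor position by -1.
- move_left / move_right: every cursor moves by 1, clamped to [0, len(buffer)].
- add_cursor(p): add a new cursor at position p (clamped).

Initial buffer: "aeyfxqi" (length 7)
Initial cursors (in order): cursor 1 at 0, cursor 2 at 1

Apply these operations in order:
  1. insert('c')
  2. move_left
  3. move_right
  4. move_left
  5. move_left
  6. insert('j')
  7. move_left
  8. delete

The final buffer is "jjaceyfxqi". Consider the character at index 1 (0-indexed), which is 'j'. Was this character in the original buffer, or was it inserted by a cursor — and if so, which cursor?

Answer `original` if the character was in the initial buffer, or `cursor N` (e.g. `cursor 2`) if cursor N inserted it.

Answer: cursor 2

Derivation:
After op 1 (insert('c')): buffer="caceyfxqi" (len 9), cursors c1@1 c2@3, authorship 1.2......
After op 2 (move_left): buffer="caceyfxqi" (len 9), cursors c1@0 c2@2, authorship 1.2......
After op 3 (move_right): buffer="caceyfxqi" (len 9), cursors c1@1 c2@3, authorship 1.2......
After op 4 (move_left): buffer="caceyfxqi" (len 9), cursors c1@0 c2@2, authorship 1.2......
After op 5 (move_left): buffer="caceyfxqi" (len 9), cursors c1@0 c2@1, authorship 1.2......
After op 6 (insert('j')): buffer="jcjaceyfxqi" (len 11), cursors c1@1 c2@3, authorship 112.2......
After op 7 (move_left): buffer="jcjaceyfxqi" (len 11), cursors c1@0 c2@2, authorship 112.2......
After op 8 (delete): buffer="jjaceyfxqi" (len 10), cursors c1@0 c2@1, authorship 12.2......
Authorship (.=original, N=cursor N): 1 2 . 2 . . . . . .
Index 1: author = 2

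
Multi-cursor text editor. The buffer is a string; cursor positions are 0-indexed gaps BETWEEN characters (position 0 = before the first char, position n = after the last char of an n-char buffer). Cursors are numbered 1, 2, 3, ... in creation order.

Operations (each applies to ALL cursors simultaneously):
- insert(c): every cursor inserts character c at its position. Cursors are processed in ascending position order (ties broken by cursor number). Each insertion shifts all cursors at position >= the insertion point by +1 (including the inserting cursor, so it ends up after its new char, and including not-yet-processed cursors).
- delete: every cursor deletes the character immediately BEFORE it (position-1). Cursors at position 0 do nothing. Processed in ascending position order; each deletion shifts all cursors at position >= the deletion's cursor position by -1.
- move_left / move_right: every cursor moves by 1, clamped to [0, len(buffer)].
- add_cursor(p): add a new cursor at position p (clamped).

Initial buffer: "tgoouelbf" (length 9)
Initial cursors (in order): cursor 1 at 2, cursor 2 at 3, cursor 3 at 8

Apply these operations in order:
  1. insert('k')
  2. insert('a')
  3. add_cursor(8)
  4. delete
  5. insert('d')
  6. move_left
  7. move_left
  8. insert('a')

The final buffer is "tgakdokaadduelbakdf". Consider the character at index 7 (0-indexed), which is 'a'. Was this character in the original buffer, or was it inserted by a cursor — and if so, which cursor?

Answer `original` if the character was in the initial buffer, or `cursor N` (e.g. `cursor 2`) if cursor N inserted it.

After op 1 (insert('k')): buffer="tgkokouelbkf" (len 12), cursors c1@3 c2@5 c3@11, authorship ..1.2.....3.
After op 2 (insert('a')): buffer="tgkaokaouelbkaf" (len 15), cursors c1@4 c2@7 c3@14, authorship ..11.22.....33.
After op 3 (add_cursor(8)): buffer="tgkaokaouelbkaf" (len 15), cursors c1@4 c2@7 c4@8 c3@14, authorship ..11.22.....33.
After op 4 (delete): buffer="tgkokuelbkf" (len 11), cursors c1@3 c2@5 c4@5 c3@10, authorship ..1.2....3.
After op 5 (insert('d')): buffer="tgkdokdduelbkdf" (len 15), cursors c1@4 c2@8 c4@8 c3@14, authorship ..11.224....33.
After op 6 (move_left): buffer="tgkdokdduelbkdf" (len 15), cursors c1@3 c2@7 c4@7 c3@13, authorship ..11.224....33.
After op 7 (move_left): buffer="tgkdokdduelbkdf" (len 15), cursors c1@2 c2@6 c4@6 c3@12, authorship ..11.224....33.
After op 8 (insert('a')): buffer="tgakdokaadduelbakdf" (len 19), cursors c1@3 c2@9 c4@9 c3@16, authorship ..111.22424....333.
Authorship (.=original, N=cursor N): . . 1 1 1 . 2 2 4 2 4 . . . . 3 3 3 .
Index 7: author = 2

Answer: cursor 2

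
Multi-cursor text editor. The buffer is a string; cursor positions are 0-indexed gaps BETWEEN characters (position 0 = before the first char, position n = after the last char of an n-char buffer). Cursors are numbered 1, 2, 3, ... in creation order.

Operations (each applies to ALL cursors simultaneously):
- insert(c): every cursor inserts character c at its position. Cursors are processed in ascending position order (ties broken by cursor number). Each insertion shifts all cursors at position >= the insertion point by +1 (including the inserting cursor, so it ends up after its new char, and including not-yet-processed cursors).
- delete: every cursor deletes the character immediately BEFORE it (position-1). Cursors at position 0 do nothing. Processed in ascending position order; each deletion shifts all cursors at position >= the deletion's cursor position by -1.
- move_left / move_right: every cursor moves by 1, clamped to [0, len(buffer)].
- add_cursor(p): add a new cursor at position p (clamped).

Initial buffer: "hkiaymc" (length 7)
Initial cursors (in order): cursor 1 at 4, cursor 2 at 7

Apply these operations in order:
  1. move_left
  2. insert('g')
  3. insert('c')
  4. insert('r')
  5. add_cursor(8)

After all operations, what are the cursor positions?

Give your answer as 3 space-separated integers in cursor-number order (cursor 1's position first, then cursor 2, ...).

After op 1 (move_left): buffer="hkiaymc" (len 7), cursors c1@3 c2@6, authorship .......
After op 2 (insert('g')): buffer="hkigaymgc" (len 9), cursors c1@4 c2@8, authorship ...1...2.
After op 3 (insert('c')): buffer="hkigcaymgcc" (len 11), cursors c1@5 c2@10, authorship ...11...22.
After op 4 (insert('r')): buffer="hkigcraymgcrc" (len 13), cursors c1@6 c2@12, authorship ...111...222.
After op 5 (add_cursor(8)): buffer="hkigcraymgcrc" (len 13), cursors c1@6 c3@8 c2@12, authorship ...111...222.

Answer: 6 12 8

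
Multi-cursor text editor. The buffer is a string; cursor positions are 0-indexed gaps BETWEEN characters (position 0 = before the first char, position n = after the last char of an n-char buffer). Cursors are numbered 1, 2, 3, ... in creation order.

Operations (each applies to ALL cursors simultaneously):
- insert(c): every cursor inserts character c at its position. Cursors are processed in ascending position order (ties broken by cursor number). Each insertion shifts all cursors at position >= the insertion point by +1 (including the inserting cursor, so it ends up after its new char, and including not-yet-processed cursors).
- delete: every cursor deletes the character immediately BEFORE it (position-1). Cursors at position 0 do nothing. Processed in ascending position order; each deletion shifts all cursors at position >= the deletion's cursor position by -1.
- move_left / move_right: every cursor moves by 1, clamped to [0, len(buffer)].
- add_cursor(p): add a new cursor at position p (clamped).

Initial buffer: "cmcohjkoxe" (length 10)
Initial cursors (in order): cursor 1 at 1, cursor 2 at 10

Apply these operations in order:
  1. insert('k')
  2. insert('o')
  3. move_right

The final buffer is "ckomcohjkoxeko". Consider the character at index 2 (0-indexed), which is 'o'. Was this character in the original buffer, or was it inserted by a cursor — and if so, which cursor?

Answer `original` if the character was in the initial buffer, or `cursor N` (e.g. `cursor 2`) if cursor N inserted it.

Answer: cursor 1

Derivation:
After op 1 (insert('k')): buffer="ckmcohjkoxek" (len 12), cursors c1@2 c2@12, authorship .1.........2
After op 2 (insert('o')): buffer="ckomcohjkoxeko" (len 14), cursors c1@3 c2@14, authorship .11.........22
After op 3 (move_right): buffer="ckomcohjkoxeko" (len 14), cursors c1@4 c2@14, authorship .11.........22
Authorship (.=original, N=cursor N): . 1 1 . . . . . . . . . 2 2
Index 2: author = 1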